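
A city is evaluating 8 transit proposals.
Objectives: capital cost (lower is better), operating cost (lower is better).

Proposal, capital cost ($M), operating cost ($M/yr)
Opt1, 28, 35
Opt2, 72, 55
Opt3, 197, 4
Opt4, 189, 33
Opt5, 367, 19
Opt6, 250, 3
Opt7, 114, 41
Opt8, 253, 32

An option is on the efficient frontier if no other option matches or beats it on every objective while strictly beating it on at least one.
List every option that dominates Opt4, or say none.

none

Opt1: worse on operating cost (35 vs 33).
Opt2: worse on operating cost (55 vs 33).
Opt3: worse on capital cost (197 vs 189).
Opt5: worse on capital cost (367 vs 189).
Opt6: worse on capital cost (250 vs 189).
Opt7: worse on operating cost (41 vs 33).
Opt8: worse on capital cost (253 vs 189).
No option dominates Opt4.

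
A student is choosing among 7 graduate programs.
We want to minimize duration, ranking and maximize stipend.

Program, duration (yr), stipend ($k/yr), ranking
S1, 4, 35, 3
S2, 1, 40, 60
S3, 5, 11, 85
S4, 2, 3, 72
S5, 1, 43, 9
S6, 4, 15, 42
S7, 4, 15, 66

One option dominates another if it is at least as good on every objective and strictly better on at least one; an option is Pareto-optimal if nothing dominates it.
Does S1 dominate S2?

S1 vs S2: S1 is worse on duration (4 vs 1), so it does not dominate S2.

No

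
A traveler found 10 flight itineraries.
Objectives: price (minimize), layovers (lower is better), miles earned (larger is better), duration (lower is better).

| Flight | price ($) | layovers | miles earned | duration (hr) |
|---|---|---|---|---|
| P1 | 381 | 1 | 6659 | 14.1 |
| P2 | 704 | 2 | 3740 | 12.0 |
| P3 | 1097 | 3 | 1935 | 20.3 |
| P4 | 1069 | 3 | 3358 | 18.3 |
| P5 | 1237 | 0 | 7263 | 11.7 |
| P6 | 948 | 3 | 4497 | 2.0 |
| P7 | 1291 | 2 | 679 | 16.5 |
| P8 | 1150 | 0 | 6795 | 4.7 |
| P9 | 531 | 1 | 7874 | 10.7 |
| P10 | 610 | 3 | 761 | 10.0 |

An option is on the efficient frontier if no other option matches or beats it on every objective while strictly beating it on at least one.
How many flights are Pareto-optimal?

P1: not dominated (best price).
P2: dominated by P9 (price 531≤704, layovers 1≤2, miles earned 7874≥3740, duration 10.7≤12.0).
P3: dominated by P1 (price 381≤1097, layovers 1≤3, miles earned 6659≥1935, duration 14.1≤20.3).
P4: dominated by P1 (price 381≤1069, layovers 1≤3, miles earned 6659≥3358, duration 14.1≤18.3).
P5: not dominated.
P6: not dominated (best duration).
P7: dominated by P1 (price 381≤1291, layovers 1≤2, miles earned 6659≥679, duration 14.1≤16.5).
P8: not dominated.
P9: not dominated (best miles earned).
P10: not dominated.
Pareto-optimal: P1, P5, P6, P8, P9, P10 → 6.

6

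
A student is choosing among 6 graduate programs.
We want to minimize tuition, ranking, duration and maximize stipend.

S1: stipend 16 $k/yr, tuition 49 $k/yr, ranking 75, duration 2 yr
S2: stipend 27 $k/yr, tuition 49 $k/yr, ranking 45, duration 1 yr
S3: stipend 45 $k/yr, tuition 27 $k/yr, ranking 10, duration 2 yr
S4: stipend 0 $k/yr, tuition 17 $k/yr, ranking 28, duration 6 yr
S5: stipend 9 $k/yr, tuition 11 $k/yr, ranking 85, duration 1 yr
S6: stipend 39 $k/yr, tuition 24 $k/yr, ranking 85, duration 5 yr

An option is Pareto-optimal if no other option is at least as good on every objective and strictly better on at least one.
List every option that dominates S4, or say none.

S1: worse on tuition (49 vs 17).
S2: worse on tuition (49 vs 17).
S3: worse on tuition (27 vs 17).
S5: worse on ranking (85 vs 28).
S6: worse on tuition (24 vs 17).
No option dominates S4.

none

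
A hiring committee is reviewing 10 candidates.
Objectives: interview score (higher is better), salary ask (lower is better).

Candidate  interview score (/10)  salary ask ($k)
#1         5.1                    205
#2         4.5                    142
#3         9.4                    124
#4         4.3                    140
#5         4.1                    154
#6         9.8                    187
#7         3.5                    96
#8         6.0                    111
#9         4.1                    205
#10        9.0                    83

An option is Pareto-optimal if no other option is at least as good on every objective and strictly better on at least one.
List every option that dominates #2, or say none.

#3: interview score 9.4≥4.5, salary ask 124≤142 — dominates #2.
#8: interview score 6.0≥4.5, salary ask 111≤142 — dominates #2.
#10: interview score 9.0≥4.5, salary ask 83≤142 — dominates #2.
Others (#1, #4, #5, #6, #7, #9) are each worse than #2 on at least one objective.

#3, #8, #10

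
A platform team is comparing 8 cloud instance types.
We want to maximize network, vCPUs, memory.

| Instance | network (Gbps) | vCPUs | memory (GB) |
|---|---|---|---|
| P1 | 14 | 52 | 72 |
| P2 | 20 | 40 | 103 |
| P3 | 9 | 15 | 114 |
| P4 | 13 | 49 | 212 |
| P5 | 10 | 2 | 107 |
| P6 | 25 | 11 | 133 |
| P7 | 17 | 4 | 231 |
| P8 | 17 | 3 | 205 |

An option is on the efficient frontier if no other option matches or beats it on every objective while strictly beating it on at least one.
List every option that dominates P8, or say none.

P7: network 17≥17, vCPUs 4≥3, memory 231≥205 — dominates P8.
Others (P1, P2, P3, P4, P5, P6) are each worse than P8 on at least one objective.

P7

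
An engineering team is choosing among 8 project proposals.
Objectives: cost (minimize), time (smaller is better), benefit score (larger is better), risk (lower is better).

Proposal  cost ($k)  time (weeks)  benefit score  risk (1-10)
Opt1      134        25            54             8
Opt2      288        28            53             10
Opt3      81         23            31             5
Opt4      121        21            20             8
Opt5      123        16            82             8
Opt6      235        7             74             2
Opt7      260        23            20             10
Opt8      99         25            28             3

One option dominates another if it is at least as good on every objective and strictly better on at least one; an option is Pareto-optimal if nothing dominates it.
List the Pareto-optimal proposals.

Opt1: dominated by Opt5 (cost 123≤134, time 16≤25, benefit score 82≥54, risk 8≤8).
Opt2: dominated by Opt1 (cost 134≤288, time 25≤28, benefit score 54≥53, risk 8≤10).
Opt3: not dominated (best cost).
Opt4: not dominated.
Opt5: not dominated (best benefit score).
Opt6: not dominated (best time).
Opt7: dominated by Opt3 (cost 81≤260, time 23≤23, benefit score 31≥20, risk 5≤10).
Opt8: not dominated.

Opt3, Opt4, Opt5, Opt6, Opt8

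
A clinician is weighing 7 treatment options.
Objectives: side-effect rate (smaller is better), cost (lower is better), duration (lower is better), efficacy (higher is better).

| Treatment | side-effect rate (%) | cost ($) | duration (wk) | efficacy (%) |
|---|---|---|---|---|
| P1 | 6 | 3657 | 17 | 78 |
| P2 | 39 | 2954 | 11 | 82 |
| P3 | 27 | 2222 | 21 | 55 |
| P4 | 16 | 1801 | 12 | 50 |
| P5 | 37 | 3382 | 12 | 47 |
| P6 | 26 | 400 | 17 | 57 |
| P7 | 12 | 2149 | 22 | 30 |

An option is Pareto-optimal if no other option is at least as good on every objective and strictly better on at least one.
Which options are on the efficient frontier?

P1, P2, P4, P6, P7

P1: not dominated (best side-effect rate).
P2: not dominated (best duration).
P3: dominated by P6 (side-effect rate 26≤27, cost 400≤2222, duration 17≤21, efficacy 57≥55).
P4: not dominated.
P5: dominated by P4 (side-effect rate 16≤37, cost 1801≤3382, duration 12≤12, efficacy 50≥47).
P6: not dominated (best cost).
P7: not dominated.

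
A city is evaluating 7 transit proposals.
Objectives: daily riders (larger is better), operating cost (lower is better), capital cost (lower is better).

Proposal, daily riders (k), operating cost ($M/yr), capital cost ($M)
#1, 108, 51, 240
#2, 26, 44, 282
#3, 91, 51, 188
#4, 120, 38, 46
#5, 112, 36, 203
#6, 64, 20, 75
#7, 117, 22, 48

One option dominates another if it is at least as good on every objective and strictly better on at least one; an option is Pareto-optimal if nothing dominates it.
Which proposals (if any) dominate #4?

none

#1: worse on daily riders (108 vs 120).
#2: worse on daily riders (26 vs 120).
#3: worse on daily riders (91 vs 120).
#5: worse on daily riders (112 vs 120).
#6: worse on daily riders (64 vs 120).
#7: worse on daily riders (117 vs 120).
No option dominates #4.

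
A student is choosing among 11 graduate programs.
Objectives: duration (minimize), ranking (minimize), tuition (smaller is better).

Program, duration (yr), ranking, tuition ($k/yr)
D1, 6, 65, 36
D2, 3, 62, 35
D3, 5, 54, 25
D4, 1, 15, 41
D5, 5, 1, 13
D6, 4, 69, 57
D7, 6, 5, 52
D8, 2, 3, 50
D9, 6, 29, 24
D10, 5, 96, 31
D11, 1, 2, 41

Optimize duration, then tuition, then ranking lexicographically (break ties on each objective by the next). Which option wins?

First minimize duration: best is 1, kept {D4, D11}.
Then minimize tuition: best is 41, kept {D4, D11}.
Then minimize ranking: best is 2, kept {D11}.

D11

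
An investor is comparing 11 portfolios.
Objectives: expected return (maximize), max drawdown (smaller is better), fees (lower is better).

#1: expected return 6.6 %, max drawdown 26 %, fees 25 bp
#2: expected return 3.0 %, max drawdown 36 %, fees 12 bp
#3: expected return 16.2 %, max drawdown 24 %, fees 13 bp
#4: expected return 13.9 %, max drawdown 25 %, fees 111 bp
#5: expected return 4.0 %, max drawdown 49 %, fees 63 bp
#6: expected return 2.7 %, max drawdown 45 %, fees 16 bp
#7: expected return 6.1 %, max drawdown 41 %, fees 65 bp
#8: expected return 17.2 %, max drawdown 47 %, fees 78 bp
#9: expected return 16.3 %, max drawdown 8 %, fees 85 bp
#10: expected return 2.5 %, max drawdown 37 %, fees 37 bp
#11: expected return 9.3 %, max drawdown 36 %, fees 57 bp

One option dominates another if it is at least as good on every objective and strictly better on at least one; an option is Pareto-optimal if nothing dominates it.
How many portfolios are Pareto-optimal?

4

#1: dominated by #3 (expected return 16.2≥6.6, max drawdown 24≤26, fees 13≤25).
#2: not dominated (best fees).
#3: not dominated.
#4: dominated by #3 (expected return 16.2≥13.9, max drawdown 24≤25, fees 13≤111).
#5: dominated by #1 (expected return 6.6≥4.0, max drawdown 26≤49, fees 25≤63).
#6: dominated by #2 (expected return 3.0≥2.7, max drawdown 36≤45, fees 12≤16).
#7: dominated by #1 (expected return 6.6≥6.1, max drawdown 26≤41, fees 25≤65).
#8: not dominated (best expected return).
#9: not dominated (best max drawdown).
#10: dominated by #1 (expected return 6.6≥2.5, max drawdown 26≤37, fees 25≤37).
#11: dominated by #3 (expected return 16.2≥9.3, max drawdown 24≤36, fees 13≤57).
Pareto-optimal: #2, #3, #8, #9 → 4.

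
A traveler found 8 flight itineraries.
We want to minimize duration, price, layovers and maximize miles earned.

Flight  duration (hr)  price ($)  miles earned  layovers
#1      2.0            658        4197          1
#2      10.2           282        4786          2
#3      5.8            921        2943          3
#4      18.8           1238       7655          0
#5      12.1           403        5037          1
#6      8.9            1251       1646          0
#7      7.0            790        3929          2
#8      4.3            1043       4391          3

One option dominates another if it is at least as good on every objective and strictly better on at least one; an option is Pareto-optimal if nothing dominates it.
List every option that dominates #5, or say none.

#1: worse on price (658 vs 403).
#2: worse on miles earned (4786 vs 5037).
#3: worse on price (921 vs 403).
#4: worse on duration (18.8 vs 12.1).
#6: worse on price (1251 vs 403).
#7: worse on price (790 vs 403).
#8: worse on price (1043 vs 403).
No option dominates #5.

none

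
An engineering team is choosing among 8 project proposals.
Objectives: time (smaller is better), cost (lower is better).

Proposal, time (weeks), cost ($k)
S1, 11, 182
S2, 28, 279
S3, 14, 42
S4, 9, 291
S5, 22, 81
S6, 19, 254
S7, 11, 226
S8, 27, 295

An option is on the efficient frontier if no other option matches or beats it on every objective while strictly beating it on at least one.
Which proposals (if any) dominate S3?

S1: worse on cost (182 vs 42).
S2: worse on time (28 vs 14).
S4: worse on cost (291 vs 42).
S5: worse on time (22 vs 14).
S6: worse on time (19 vs 14).
S7: worse on cost (226 vs 42).
S8: worse on time (27 vs 14).
No option dominates S3.

none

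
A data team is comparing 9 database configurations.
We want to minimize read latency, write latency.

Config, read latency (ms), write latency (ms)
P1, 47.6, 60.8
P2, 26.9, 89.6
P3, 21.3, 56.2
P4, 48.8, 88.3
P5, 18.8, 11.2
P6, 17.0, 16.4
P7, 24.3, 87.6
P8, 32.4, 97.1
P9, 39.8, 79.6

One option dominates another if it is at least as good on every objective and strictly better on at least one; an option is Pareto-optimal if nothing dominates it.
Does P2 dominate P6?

P2 vs P6: P2 is worse on read latency (26.9 vs 17.0), so it does not dominate P6.

No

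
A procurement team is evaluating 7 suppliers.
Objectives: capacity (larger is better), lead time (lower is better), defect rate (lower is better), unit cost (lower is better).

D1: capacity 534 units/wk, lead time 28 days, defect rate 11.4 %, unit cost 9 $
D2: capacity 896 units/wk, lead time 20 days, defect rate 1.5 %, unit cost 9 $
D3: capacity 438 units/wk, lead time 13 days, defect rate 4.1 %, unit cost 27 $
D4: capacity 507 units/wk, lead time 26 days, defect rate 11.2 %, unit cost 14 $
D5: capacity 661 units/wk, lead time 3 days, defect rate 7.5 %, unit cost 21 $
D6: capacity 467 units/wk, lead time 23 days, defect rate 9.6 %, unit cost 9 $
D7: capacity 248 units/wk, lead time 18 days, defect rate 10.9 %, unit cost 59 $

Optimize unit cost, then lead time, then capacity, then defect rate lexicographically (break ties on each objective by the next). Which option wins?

First minimize unit cost: best is 9, kept {D1, D2, D6}.
Then minimize lead time: best is 20, kept {D2}.

D2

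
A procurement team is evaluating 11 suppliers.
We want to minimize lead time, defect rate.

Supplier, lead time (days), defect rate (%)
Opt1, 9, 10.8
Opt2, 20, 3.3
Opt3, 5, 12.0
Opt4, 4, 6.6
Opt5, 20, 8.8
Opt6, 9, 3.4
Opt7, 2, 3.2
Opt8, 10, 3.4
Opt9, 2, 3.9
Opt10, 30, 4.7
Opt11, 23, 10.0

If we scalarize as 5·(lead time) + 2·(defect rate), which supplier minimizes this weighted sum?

Opt1: 5·9 + 2·10.8 = 66.6
Opt2: 5·20 + 2·3.3 = 106.6
Opt3: 5·5 + 2·12.0 = 49.0
Opt4: 5·4 + 2·6.6 = 33.2
Opt5: 5·20 + 2·8.8 = 117.6
Opt6: 5·9 + 2·3.4 = 51.8
Opt7: 5·2 + 2·3.2 = 16.4
Opt8: 5·10 + 2·3.4 = 56.8
Opt9: 5·2 + 2·3.9 = 17.8
Opt10: 5·30 + 2·4.7 = 159.4
Opt11: 5·23 + 2·10.0 = 135.0
Lowest: Opt7 at 16.4.

Opt7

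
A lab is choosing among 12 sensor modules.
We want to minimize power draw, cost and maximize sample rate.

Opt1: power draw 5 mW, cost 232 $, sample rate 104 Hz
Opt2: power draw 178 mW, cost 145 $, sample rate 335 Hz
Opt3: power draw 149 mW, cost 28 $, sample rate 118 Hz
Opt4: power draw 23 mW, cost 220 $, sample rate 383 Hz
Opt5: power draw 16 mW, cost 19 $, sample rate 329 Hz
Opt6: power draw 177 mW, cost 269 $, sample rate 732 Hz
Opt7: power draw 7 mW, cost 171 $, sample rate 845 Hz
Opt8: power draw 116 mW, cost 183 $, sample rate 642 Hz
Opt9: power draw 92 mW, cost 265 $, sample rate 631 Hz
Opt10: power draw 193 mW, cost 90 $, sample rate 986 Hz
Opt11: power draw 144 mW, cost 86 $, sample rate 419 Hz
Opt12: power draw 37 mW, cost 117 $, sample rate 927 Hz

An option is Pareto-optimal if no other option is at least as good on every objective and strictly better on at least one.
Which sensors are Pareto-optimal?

Opt1, Opt5, Opt7, Opt10, Opt11, Opt12

Opt1: not dominated (best power draw).
Opt2: dominated by Opt11 (power draw 144≤178, cost 86≤145, sample rate 419≥335).
Opt3: dominated by Opt5 (power draw 16≤149, cost 19≤28, sample rate 329≥118).
Opt4: dominated by Opt7 (power draw 7≤23, cost 171≤220, sample rate 845≥383).
Opt5: not dominated (best cost).
Opt6: dominated by Opt7 (power draw 7≤177, cost 171≤269, sample rate 845≥732).
Opt7: not dominated.
Opt8: dominated by Opt7 (power draw 7≤116, cost 171≤183, sample rate 845≥642).
Opt9: dominated by Opt7 (power draw 7≤92, cost 171≤265, sample rate 845≥631).
Opt10: not dominated (best sample rate).
Opt11: not dominated.
Opt12: not dominated.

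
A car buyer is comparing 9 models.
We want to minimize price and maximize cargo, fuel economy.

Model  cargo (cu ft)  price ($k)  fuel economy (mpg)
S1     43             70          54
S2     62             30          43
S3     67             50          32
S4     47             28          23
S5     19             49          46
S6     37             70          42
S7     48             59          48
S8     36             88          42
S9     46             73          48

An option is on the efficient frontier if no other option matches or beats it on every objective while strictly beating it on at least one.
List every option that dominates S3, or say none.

S1: worse on cargo (43 vs 67).
S2: worse on cargo (62 vs 67).
S4: worse on cargo (47 vs 67).
S5: worse on cargo (19 vs 67).
S6: worse on cargo (37 vs 67).
S7: worse on cargo (48 vs 67).
S8: worse on cargo (36 vs 67).
S9: worse on cargo (46 vs 67).
No option dominates S3.

none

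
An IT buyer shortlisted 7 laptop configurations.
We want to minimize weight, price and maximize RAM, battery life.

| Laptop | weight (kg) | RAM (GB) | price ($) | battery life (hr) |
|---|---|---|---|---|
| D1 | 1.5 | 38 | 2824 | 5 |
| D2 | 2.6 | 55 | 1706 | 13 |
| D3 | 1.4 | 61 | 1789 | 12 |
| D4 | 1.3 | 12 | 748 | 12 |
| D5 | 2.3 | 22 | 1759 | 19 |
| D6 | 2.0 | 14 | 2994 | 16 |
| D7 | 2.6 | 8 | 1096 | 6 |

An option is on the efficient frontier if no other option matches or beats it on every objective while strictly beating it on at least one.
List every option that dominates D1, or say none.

D3

D3: weight 1.4≤1.5, RAM 61≥38, price 1789≤2824, battery life 12≥5 — dominates D1.
Others (D2, D4, D5, D6, D7) are each worse than D1 on at least one objective.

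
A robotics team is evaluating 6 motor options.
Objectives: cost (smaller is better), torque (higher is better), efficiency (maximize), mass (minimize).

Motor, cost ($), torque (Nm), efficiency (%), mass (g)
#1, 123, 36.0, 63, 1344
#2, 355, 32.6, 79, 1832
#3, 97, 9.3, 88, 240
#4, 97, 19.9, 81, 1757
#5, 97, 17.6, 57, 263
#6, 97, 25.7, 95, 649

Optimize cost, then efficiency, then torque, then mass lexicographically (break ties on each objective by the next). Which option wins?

#6

First minimize cost: best is 97, kept {#3, #4, #5, #6}.
Then maximize efficiency: best is 95, kept {#6}.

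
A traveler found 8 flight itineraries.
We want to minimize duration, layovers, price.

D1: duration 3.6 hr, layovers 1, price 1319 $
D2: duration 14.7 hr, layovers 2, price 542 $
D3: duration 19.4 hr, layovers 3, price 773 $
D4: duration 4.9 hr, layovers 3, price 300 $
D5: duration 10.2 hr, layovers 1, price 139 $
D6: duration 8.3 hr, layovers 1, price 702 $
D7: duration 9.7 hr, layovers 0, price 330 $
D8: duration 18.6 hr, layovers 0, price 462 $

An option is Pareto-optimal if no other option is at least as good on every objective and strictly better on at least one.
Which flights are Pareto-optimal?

D1: not dominated (best duration).
D2: dominated by D5 (duration 10.2≤14.7, layovers 1≤2, price 139≤542).
D3: dominated by D2 (duration 14.7≤19.4, layovers 2≤3, price 542≤773).
D4: not dominated.
D5: not dominated (best price).
D6: not dominated.
D7: not dominated.
D8: dominated by D7 (duration 9.7≤18.6, layovers 0≤0, price 330≤462).

D1, D4, D5, D6, D7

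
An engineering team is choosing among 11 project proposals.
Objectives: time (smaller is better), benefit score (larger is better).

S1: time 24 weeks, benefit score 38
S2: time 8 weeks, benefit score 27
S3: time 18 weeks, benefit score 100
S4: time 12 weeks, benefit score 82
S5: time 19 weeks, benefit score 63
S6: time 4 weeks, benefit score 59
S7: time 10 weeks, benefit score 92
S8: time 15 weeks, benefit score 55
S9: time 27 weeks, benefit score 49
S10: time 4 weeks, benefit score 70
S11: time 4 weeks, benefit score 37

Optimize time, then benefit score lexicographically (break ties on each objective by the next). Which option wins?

S10

First minimize time: best is 4, kept {S6, S10, S11}.
Then maximize benefit score: best is 70, kept {S10}.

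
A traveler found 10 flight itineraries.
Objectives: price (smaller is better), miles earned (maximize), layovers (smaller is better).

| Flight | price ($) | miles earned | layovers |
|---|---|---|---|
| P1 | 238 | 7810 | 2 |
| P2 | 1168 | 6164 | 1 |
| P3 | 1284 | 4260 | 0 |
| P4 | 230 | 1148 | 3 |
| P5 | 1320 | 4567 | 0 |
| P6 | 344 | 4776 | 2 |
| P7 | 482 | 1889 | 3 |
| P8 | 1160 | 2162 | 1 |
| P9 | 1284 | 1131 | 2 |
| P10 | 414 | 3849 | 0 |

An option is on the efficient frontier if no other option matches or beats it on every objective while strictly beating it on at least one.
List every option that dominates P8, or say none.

P10

P10: price 414≤1160, miles earned 3849≥2162, layovers 0≤1 — dominates P8.
Others (P1, P2, P3, P4, P5, P6, P7, P9) are each worse than P8 on at least one objective.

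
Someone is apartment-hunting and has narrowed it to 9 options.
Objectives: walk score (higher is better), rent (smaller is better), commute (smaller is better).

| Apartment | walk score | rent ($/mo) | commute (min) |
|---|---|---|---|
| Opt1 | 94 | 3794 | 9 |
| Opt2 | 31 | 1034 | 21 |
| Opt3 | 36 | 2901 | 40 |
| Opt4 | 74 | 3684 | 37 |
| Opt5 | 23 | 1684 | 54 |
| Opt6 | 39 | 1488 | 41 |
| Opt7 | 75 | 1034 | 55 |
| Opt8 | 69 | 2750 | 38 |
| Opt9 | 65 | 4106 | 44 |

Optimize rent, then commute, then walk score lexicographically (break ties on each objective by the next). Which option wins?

Opt2

First minimize rent: best is 1034, kept {Opt2, Opt7}.
Then minimize commute: best is 21, kept {Opt2}.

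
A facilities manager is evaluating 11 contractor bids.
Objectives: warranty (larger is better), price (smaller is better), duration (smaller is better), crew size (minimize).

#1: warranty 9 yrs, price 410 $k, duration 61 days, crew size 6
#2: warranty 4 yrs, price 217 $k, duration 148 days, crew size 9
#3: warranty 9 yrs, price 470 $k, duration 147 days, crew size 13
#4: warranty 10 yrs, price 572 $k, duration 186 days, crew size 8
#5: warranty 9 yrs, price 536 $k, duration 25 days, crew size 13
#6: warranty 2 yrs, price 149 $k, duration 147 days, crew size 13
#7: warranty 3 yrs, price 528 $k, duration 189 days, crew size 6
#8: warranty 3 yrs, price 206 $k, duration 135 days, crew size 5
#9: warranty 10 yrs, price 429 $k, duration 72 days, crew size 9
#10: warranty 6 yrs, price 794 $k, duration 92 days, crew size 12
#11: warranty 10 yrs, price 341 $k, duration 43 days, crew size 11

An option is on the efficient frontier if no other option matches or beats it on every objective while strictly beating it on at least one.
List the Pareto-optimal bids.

#1, #2, #4, #5, #6, #8, #9, #11

#1: not dominated.
#2: not dominated.
#3: dominated by #1 (warranty 9≥9, price 410≤470, duration 61≤147, crew size 6≤13).
#4: not dominated.
#5: not dominated (best duration).
#6: not dominated (best price).
#7: dominated by #1 (warranty 9≥3, price 410≤528, duration 61≤189, crew size 6≤6).
#8: not dominated (best crew size).
#9: not dominated.
#10: dominated by #1 (warranty 9≥6, price 410≤794, duration 61≤92, crew size 6≤12).
#11: not dominated.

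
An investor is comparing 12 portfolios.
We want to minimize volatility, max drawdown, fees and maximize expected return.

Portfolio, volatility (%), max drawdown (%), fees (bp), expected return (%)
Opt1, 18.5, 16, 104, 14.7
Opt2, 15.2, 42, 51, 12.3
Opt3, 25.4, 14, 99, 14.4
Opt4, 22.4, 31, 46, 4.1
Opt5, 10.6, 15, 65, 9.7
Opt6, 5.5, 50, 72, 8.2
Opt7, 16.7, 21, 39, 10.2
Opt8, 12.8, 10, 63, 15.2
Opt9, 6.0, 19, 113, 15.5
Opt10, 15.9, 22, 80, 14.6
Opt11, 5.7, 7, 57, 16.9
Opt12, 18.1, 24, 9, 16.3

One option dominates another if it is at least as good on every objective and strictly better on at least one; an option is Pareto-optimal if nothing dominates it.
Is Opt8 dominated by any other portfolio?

Yes

Opt11 vs Opt8: volatility 5.7≤12.8, max drawdown 7≤10, fees 57≤63, expected return 16.9≥15.2 — Opt11 is at least as good on every objective and strictly better on at least one, so Opt11 dominates Opt8.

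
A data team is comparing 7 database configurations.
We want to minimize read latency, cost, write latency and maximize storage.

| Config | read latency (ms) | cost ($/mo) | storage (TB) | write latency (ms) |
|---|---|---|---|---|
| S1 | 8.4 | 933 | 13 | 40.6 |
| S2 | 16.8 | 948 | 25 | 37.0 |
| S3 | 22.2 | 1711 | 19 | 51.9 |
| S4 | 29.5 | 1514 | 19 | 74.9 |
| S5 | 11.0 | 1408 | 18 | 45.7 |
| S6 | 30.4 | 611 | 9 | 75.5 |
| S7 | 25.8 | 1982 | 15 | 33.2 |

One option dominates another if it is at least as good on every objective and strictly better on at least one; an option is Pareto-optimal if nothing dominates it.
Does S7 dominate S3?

No

S7 vs S3: S7 is worse on read latency (25.8 vs 22.2), so it does not dominate S3.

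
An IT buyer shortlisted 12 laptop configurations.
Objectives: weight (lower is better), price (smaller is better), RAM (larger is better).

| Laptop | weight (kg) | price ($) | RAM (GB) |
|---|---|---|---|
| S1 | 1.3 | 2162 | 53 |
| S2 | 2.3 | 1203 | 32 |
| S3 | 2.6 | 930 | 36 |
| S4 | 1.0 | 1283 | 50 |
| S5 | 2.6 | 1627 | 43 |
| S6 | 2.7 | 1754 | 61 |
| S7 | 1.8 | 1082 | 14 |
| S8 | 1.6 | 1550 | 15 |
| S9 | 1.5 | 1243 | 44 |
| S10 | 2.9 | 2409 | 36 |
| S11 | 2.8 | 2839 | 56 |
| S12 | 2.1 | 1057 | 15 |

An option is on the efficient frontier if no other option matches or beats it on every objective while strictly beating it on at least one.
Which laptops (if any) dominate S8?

S4: weight 1.0≤1.6, price 1283≤1550, RAM 50≥15 — dominates S8.
S9: weight 1.5≤1.6, price 1243≤1550, RAM 44≥15 — dominates S8.
Others (S1, S2, S3, S5, S6, S7, S10, S11, S12) are each worse than S8 on at least one objective.

S4, S9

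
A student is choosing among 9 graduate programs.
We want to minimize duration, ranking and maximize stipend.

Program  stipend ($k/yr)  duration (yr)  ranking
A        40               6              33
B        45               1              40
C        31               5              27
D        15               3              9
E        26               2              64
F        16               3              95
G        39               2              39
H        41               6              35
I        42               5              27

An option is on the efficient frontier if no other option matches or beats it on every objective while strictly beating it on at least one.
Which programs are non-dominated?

B, D, G, I

A: dominated by I (stipend 42≥40, duration 5≤6, ranking 27≤33).
B: not dominated (best stipend).
C: dominated by I (stipend 42≥31, duration 5≤5, ranking 27≤27).
D: not dominated (best ranking).
E: dominated by B (stipend 45≥26, duration 1≤2, ranking 40≤64).
F: dominated by B (stipend 45≥16, duration 1≤3, ranking 40≤95).
G: not dominated.
H: dominated by I (stipend 42≥41, duration 5≤6, ranking 27≤35).
I: not dominated.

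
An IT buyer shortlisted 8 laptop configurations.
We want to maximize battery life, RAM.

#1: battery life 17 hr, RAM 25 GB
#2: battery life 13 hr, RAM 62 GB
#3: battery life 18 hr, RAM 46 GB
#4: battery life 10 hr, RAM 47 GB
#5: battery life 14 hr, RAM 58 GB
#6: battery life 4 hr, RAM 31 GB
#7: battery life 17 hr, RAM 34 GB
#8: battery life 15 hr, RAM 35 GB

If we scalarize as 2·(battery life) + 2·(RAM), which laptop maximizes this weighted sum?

#2

#1: 2·17 + 2·25 = 84
#2: 2·13 + 2·62 = 150
#3: 2·18 + 2·46 = 128
#4: 2·10 + 2·47 = 114
#5: 2·14 + 2·58 = 144
#6: 2·4 + 2·31 = 70
#7: 2·17 + 2·34 = 102
#8: 2·15 + 2·35 = 100
Highest: #2 at 150.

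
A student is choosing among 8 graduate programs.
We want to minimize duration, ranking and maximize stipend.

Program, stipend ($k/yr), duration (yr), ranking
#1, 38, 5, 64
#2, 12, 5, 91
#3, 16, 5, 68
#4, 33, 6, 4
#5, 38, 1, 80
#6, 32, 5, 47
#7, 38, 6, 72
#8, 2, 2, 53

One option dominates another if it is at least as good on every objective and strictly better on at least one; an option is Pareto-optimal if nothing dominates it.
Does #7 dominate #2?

#7 vs #2: #7 is worse on duration (6 vs 5), so it does not dominate #2.

No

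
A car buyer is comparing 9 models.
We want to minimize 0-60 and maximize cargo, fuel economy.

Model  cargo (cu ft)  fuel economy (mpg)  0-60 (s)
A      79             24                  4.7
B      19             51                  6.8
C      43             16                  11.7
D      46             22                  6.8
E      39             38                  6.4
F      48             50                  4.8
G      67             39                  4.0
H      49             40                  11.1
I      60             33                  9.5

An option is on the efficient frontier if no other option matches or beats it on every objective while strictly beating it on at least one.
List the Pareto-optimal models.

A: not dominated (best cargo).
B: not dominated (best fuel economy).
C: dominated by A (cargo 79≥43, fuel economy 24≥16, 0-60 4.7≤11.7).
D: dominated by A (cargo 79≥46, fuel economy 24≥22, 0-60 4.7≤6.8).
E: dominated by F (cargo 48≥39, fuel economy 50≥38, 0-60 4.8≤6.4).
F: not dominated.
G: not dominated (best 0-60).
H: not dominated.
I: dominated by G (cargo 67≥60, fuel economy 39≥33, 0-60 4.0≤9.5).

A, B, F, G, H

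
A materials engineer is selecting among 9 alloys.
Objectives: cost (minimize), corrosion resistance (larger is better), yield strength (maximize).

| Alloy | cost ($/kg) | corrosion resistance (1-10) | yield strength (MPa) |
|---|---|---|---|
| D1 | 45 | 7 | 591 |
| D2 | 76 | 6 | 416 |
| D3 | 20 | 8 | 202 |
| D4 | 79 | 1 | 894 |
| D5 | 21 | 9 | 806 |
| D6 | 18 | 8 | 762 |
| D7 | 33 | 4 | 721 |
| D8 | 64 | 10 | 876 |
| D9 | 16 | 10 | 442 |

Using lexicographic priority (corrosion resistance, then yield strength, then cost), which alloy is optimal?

D8

First maximize corrosion resistance: best is 10, kept {D8, D9}.
Then maximize yield strength: best is 876, kept {D8}.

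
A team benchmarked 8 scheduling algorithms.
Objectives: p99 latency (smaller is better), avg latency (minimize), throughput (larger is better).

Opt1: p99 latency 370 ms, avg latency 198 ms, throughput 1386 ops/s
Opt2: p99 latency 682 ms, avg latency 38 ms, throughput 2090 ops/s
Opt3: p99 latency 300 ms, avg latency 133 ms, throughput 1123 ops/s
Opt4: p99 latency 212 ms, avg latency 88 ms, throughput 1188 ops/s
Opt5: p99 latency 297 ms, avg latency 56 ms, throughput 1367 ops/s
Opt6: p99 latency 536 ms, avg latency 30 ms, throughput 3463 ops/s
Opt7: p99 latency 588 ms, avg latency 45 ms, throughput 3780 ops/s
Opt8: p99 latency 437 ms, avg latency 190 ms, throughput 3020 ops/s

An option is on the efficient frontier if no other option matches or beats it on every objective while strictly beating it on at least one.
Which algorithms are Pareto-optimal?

Opt1: not dominated.
Opt2: dominated by Opt6 (p99 latency 536≤682, avg latency 30≤38, throughput 3463≥2090).
Opt3: dominated by Opt4 (p99 latency 212≤300, avg latency 88≤133, throughput 1188≥1123).
Opt4: not dominated (best p99 latency).
Opt5: not dominated.
Opt6: not dominated (best avg latency).
Opt7: not dominated (best throughput).
Opt8: not dominated.

Opt1, Opt4, Opt5, Opt6, Opt7, Opt8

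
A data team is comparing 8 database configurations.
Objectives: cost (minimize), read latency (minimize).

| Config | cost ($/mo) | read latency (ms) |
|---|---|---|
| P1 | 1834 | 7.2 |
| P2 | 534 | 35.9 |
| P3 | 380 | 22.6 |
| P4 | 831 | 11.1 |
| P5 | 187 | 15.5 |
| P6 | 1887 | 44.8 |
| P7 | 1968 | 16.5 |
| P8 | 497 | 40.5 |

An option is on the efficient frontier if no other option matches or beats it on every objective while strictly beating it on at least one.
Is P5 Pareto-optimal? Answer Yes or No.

Yes

P1: worse on cost (1834 vs 187).
P2: worse on cost (534 vs 187).
P3: worse on cost (380 vs 187).
P4: worse on cost (831 vs 187).
P6: worse on cost (1887 vs 187).
P7: worse on cost (1968 vs 187).
P8: worse on cost (497 vs 187).
No option is at least as good as P5 on every objective and strictly better on one.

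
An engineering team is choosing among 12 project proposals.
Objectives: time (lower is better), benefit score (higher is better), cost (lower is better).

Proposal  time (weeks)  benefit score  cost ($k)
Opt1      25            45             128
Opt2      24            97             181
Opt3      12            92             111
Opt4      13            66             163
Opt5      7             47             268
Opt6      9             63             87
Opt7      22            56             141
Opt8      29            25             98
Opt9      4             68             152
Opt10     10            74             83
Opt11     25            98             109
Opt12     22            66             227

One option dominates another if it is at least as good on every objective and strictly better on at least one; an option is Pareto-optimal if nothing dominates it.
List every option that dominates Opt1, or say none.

Opt3: time 12≤25, benefit score 92≥45, cost 111≤128 — dominates Opt1.
Opt6: time 9≤25, benefit score 63≥45, cost 87≤128 — dominates Opt1.
Opt10: time 10≤25, benefit score 74≥45, cost 83≤128 — dominates Opt1.
Opt11: time 25≤25, benefit score 98≥45, cost 109≤128 — dominates Opt1.
Others (Opt2, Opt4, Opt5, Opt7, Opt8, Opt9, Opt12) are each worse than Opt1 on at least one objective.

Opt3, Opt6, Opt10, Opt11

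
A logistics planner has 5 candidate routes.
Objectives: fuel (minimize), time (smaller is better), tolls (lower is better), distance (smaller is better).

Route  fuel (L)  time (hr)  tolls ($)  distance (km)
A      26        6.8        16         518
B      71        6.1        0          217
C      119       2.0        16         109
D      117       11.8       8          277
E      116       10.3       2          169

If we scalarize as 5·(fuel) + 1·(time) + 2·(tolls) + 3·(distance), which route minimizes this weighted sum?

A: 5·26 + 1·6.8 + 2·16 + 3·518 = 1722.8
B: 5·71 + 1·6.1 + 2·0 + 3·217 = 1012.1
C: 5·119 + 1·2.0 + 2·16 + 3·109 = 956.0
D: 5·117 + 1·11.8 + 2·8 + 3·277 = 1443.8
E: 5·116 + 1·10.3 + 2·2 + 3·169 = 1101.3
Lowest: C at 956.0.

C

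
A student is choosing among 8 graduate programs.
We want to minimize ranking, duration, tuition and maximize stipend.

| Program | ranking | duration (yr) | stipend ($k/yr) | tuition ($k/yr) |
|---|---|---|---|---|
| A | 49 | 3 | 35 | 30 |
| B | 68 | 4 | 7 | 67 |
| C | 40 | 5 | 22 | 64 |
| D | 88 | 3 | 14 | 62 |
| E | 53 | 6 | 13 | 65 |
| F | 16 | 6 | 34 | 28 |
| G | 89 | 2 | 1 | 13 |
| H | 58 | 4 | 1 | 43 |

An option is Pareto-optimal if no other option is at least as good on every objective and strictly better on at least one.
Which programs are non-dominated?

A, C, F, G

A: not dominated (best stipend).
B: dominated by A (ranking 49≤68, duration 3≤4, stipend 35≥7, tuition 30≤67).
C: not dominated.
D: dominated by A (ranking 49≤88, duration 3≤3, stipend 35≥14, tuition 30≤62).
E: dominated by A (ranking 49≤53, duration 3≤6, stipend 35≥13, tuition 30≤65).
F: not dominated (best ranking).
G: not dominated (best duration).
H: dominated by A (ranking 49≤58, duration 3≤4, stipend 35≥1, tuition 30≤43).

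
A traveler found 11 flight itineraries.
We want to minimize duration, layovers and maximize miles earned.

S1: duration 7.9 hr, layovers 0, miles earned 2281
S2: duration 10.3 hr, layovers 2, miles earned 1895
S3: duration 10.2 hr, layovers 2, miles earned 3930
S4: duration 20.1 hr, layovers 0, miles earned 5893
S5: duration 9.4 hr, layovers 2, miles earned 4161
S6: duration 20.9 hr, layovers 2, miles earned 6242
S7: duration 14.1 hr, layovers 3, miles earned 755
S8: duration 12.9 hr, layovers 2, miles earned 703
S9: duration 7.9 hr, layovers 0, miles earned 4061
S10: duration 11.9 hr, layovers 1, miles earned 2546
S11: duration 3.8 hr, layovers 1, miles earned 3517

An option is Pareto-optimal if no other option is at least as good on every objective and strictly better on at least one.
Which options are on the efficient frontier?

S4, S5, S6, S9, S11

S1: dominated by S9 (duration 7.9≤7.9, layovers 0≤0, miles earned 4061≥2281).
S2: dominated by S1 (duration 7.9≤10.3, layovers 0≤2, miles earned 2281≥1895).
S3: dominated by S5 (duration 9.4≤10.2, layovers 2≤2, miles earned 4161≥3930).
S4: not dominated.
S5: not dominated.
S6: not dominated (best miles earned).
S7: dominated by S1 (duration 7.9≤14.1, layovers 0≤3, miles earned 2281≥755).
S8: dominated by S1 (duration 7.9≤12.9, layovers 0≤2, miles earned 2281≥703).
S9: not dominated.
S10: dominated by S9 (duration 7.9≤11.9, layovers 0≤1, miles earned 4061≥2546).
S11: not dominated (best duration).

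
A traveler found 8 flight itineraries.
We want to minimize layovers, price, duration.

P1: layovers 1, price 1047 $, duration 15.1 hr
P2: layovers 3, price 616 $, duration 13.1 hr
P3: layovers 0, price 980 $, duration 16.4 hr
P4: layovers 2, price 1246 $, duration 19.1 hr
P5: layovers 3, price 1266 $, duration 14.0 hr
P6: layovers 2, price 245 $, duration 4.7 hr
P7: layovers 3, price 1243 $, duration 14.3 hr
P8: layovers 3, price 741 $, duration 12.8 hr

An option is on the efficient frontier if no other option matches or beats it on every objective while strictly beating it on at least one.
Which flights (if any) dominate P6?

P1: worse on price (1047 vs 245).
P2: worse on layovers (3 vs 2).
P3: worse on price (980 vs 245).
P4: worse on price (1246 vs 245).
P5: worse on layovers (3 vs 2).
P7: worse on layovers (3 vs 2).
P8: worse on layovers (3 vs 2).
No option dominates P6.

none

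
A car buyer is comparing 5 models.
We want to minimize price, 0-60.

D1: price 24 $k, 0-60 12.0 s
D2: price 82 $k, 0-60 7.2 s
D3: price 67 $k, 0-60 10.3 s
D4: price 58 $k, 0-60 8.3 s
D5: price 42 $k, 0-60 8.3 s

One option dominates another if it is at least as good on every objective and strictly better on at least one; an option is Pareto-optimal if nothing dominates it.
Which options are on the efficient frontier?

D1, D2, D5

D1: not dominated (best price).
D2: not dominated (best 0-60).
D3: dominated by D4 (price 58≤67, 0-60 8.3≤10.3).
D4: dominated by D5 (price 42≤58, 0-60 8.3≤8.3).
D5: not dominated.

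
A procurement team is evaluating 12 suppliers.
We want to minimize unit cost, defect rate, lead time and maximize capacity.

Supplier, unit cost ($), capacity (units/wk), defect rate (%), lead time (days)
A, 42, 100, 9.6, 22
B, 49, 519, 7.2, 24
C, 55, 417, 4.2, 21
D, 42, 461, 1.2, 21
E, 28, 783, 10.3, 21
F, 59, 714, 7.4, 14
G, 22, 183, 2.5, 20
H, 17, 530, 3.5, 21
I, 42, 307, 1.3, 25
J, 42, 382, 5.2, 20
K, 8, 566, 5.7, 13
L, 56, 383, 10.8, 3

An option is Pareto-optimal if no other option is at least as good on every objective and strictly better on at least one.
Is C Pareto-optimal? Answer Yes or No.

D vs C: unit cost 42≤55, capacity 461≥417, defect rate 1.2≤4.2, lead time 21≤21 — D is at least as good on every objective and strictly better on at least one, so D dominates C.

No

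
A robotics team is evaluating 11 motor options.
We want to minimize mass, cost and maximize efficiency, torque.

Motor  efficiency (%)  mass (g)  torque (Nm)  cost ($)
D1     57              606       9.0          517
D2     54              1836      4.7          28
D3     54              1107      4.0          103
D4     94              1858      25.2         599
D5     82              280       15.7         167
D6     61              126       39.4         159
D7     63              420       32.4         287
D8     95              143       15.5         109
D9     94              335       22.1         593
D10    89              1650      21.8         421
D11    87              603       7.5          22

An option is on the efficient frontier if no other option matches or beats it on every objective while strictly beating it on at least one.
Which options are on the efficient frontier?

D1: dominated by D5 (efficiency 82≥57, mass 280≤606, torque 15.7≥9.0, cost 167≤517).
D2: dominated by D11 (efficiency 87≥54, mass 603≤1836, torque 7.5≥4.7, cost 22≤28).
D3: dominated by D11 (efficiency 87≥54, mass 603≤1107, torque 7.5≥4.0, cost 22≤103).
D4: not dominated.
D5: not dominated.
D6: not dominated (best mass).
D7: not dominated.
D8: not dominated (best efficiency).
D9: not dominated.
D10: not dominated.
D11: not dominated (best cost).

D4, D5, D6, D7, D8, D9, D10, D11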